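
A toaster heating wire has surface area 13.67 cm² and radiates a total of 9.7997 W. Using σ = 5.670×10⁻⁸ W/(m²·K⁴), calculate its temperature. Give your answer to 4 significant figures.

T ≈ 596.3 K

Area A = 13.67 cm² = 1.367×10⁻³ m².
P = σAT⁴ ⇒ T = (P/(σA))^(1/4) = (9.7997/(5.670×10⁻⁸×1.367×10⁻³))^(1/4) = 596.3 K.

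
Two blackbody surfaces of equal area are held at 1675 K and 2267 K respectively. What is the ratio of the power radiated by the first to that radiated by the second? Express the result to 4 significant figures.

P₁/P₂ ≈ 0.2980

With equal areas, P₁/P₂ = (T₁/T₂)⁴ = (1675/2267)⁴ = 0.2980.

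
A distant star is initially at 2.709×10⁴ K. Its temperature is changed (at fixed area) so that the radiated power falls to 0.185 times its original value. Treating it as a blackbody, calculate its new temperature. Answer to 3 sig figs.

T₂ ≈ 1.78×10⁴ K

P ∝ T⁴, so T₂/T₁ = (P₂/P₁)^(1/4) = (0.185)^(1/4) = 0.655832.
T₂ = 2.709×10⁴ × 0.655832 = 1.78×10⁴ K.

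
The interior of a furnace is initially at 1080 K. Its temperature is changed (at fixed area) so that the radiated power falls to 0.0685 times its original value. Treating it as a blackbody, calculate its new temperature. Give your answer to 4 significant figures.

P ∝ T⁴, so T₂/T₁ = (P₂/P₁)^(1/4) = (0.0685)^(1/4) = 0.511591.
T₂ = 1080 × 0.511591 = 552.5 K.

T₂ ≈ 552.5 K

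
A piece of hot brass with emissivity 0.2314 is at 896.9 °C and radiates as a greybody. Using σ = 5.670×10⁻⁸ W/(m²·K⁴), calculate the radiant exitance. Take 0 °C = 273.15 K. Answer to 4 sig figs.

I ≈ 2.459×10⁴ W/m²

T = 896.9 °C + 273.15 = 1170.05 K.
Stefan–Boltzmann: I = εσT⁴ = 0.2314 × 5.670×10⁻⁸ × (1170.05)⁴ = 2.459×10⁴ W/m².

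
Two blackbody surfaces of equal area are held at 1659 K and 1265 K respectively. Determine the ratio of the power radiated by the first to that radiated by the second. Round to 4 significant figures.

P₁/P₂ ≈ 2.958

With equal areas, P₁/P₂ = (T₁/T₂)⁴ = (1659/1265)⁴ = 2.958.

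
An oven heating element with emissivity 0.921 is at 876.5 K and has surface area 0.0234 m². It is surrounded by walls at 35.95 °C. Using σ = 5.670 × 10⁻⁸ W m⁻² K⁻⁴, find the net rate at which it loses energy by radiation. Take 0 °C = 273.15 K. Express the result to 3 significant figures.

Net loss ≈ 710 W

Surroundings: T = 35.95 °C + 273.15 = 309.10 K.
Area A = 0.0234 m².
Net radiated power P_net = εσA(T⁴ − T₀⁴) = 0.921×5.670×10⁻⁸×0.0234×(876.5⁴ − 309.10⁴).
T⁴ − T₀⁴ = 5.90212×10¹¹ − 9.12843×10⁹ = 5.81084×10¹¹ K⁴, so P_net = 710 W.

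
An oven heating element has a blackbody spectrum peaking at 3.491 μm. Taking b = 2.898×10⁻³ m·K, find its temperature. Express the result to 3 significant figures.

T ≈ 830 K

Wien's law gives T = b/λ_max = (2.898×10⁻³ m·K)/(3.491×10⁻⁶ m) = 830 K.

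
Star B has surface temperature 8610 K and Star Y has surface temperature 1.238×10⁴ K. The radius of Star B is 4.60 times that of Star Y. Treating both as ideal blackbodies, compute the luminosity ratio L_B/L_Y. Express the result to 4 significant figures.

L_B/L_Y ≈ 4.950

L ∝ R²T⁴, so L_B/L_Y = (R_B/R_Y)²(T_B/T_Y)⁴ = (4.60)² × (8610/1.238×10⁴)⁴ = 21.16 × 0.233954 = 4.950.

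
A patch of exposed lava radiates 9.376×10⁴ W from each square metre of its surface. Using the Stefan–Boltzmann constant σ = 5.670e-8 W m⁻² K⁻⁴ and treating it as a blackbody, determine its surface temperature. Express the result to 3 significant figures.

T ≈ 1.13×10³ K

I = σT⁴, so T = (I/σ)^(1/4) = (9.376×10⁴/(5.670×10⁻⁸))^(1/4) = 1.13×10³ K.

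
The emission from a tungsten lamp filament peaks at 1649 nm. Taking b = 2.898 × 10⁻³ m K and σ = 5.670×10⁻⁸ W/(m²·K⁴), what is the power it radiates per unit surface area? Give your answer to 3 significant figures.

I ≈ 5.41×10⁵ W/m²

Wien's law: T = b/λ_max = 2.898×10⁻³/1.649×10⁻⁶ = 1757.43 K.
Then I = σT⁴ = 5.670×10⁻⁸×(1757.43)⁴ = 5.41×10⁵ W/m².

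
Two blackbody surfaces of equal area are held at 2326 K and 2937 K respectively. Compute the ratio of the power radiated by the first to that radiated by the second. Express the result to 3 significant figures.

With equal areas, P₁/P₂ = (T₁/T₂)⁴ = (2326/2937)⁴ = 0.393.

P₁/P₂ ≈ 0.393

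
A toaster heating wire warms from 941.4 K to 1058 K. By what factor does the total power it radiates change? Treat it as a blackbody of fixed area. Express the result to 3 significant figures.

P ∝ T⁴, so P₂/P₁ = (T₂/T₁)⁴ = (1058/941.4)⁴ = (1.12386)⁴ = 1.60.

P₂/P₁ ≈ 1.60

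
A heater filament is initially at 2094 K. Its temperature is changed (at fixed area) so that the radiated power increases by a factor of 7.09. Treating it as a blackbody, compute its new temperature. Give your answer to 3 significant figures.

T₂ ≈ 3.42×10³ K

P ∝ T⁴, so T₂/T₁ = (P₂/P₁)^(1/4) = (7.09)^(1/4) = 1.63178.
T₂ = 2094 × 1.63178 = 3.42×10³ K.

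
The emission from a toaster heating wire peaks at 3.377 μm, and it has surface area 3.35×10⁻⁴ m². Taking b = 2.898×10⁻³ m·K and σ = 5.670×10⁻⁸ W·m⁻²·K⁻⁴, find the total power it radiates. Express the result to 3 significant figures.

Wien's law: T = b/λ_max = 2.898×10⁻³/3.377×10⁻⁶ = 858.158 K.
Area A = 3.35×10⁻⁴ m².
Then P = σAT⁴ = 5.670×10⁻⁸×3.35×10⁻⁴×(858.158)⁴ = 10.3 W.

P ≈ 10.3 W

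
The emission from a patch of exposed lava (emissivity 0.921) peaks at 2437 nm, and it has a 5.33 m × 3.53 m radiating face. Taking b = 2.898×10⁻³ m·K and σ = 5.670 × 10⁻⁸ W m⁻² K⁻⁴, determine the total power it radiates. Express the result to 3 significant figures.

Wien's law: T = b/λ_max = 2.898×10⁻³/2.437×10⁻⁶ = 1189.17 K.
Area A = 5.33 × 3.53 = 18.8149 m².
Then P = εσAT⁴ = 0.921×5.670×10⁻⁸×18.8149×(1189.17)⁴ = 1.96×10⁶ W.

P ≈ 1.96×10⁶ W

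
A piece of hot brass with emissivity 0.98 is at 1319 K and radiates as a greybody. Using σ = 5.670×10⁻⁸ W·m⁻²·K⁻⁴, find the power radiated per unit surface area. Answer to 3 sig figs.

I ≈ 1.68×10⁵ W/m²

Stefan–Boltzmann: I = εσT⁴ = 0.98 × 5.670×10⁻⁸ × (1319)⁴ = 1.68×10⁵ W/m².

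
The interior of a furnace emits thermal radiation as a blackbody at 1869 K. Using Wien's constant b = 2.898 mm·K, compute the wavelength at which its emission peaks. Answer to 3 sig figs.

λ_max ≈ 1.55 μm

Wien's displacement law: λ_max = b/T = (2.898×10⁻³ m·K)/(1869 K) = 1.551×10⁻⁶ m.
That is 1.55 μm, in the infrared range.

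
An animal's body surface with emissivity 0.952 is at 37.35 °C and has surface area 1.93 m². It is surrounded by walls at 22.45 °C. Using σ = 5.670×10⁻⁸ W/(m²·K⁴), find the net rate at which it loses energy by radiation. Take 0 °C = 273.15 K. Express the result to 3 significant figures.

T = 37.35 °C + 273.15 = 310.50 K.
Surroundings: T = 22.45 °C + 273.15 = 295.60 K.
Area A = 1.93 m².
Net radiated power P_net = εσA(T⁴ − T₀⁴) = 0.952×5.670×10⁻⁸×1.93×(310.50⁴ − 295.60⁴).
T⁴ − T₀⁴ = 9.29494×10⁹ − 7.63515×10⁹ = 1.65979×10⁹ K⁴, so P_net = 173 W.

Net loss ≈ 173 W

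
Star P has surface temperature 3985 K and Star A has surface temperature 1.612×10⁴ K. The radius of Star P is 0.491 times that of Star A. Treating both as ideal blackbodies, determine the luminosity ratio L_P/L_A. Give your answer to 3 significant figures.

L ∝ R²T⁴, so L_P/L_A = (R_P/R_A)²(T_P/T_A)⁴ = (0.491)² × (3985/1.612×10⁴)⁴ = 0.241081 × 3.73468×10⁻³ = 9.00×10⁻⁴.

L_P/L_A ≈ 9.00×10⁻⁴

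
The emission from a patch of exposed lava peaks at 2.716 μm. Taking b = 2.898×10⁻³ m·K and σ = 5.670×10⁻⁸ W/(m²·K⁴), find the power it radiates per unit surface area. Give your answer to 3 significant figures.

I ≈ 7.35×10⁴ W/m²

Wien's law: T = b/λ_max = 2.898×10⁻³/2.716×10⁻⁶ = 1067.01 K.
Then I = σT⁴ = 5.670×10⁻⁸×(1067.01)⁴ = 7.35×10⁴ W/m².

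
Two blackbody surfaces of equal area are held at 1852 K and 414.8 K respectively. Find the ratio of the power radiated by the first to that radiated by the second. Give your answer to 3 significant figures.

With equal areas, P₁/P₂ = (T₁/T₂)⁴ = (1852/414.8)⁴ = 397.

P₁/P₂ ≈ 397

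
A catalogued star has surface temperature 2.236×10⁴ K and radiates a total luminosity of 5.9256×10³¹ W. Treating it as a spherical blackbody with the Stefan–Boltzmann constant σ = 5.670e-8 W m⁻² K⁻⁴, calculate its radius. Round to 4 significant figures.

R ≈ 1.824×10¹⁰ m

L = 4πR²σT⁴ ⇒ R = √(L/(4πσT⁴)).
σT⁴ = 1.41733×10¹⁰ W/m², so R = √(5.9256×10³¹/(4π×1.41733×10¹⁰)) = 1.824×10¹⁰ m.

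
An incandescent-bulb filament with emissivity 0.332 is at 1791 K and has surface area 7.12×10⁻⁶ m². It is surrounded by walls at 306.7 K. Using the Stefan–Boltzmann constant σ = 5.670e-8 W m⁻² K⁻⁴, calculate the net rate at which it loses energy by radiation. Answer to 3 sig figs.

Area A = 7.12×10⁻⁶ m².
Net radiated power P_net = εσA(T⁴ − T₀⁴) = 0.332×5.670×10⁻⁸×7.12×10⁻⁶×(1791⁴ − 306.7⁴).
T⁴ − T₀⁴ = 1.02892×10¹³ − 8.84820×10⁹ = 1.02804×10¹³ K⁴, so P_net = 1.38 W.

Net loss ≈ 1.38 W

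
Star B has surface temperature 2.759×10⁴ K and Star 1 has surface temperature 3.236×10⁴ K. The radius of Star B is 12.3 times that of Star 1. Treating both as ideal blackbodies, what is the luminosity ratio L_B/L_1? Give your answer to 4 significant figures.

L ∝ R²T⁴, so L_B/L_1 = (R_B/R_1)²(T_B/T_1)⁴ = (12.3)² × (2.759×10⁴/3.236×10⁴)⁴ = 151.29 × 0.528412 = 79.94.

L_B/L_1 ≈ 79.94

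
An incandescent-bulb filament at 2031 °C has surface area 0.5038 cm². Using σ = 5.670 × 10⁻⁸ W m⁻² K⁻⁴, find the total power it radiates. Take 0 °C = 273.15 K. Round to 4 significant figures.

P ≈ 80.52 W

T = 2031 °C + 273.15 = 2304.15 K.
Area A = 0.5038 cm² = 5.038×10⁻⁵ m².
P = σAT⁴ = 5.670×10⁻⁸ × 5.038×10⁻⁵ × (2304.15)⁴ = 80.52 W.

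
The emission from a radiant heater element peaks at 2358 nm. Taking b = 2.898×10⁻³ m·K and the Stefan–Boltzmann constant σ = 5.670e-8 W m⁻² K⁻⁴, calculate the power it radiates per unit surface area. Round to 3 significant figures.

Wien's law: T = b/λ_max = 2.898×10⁻³/2.358×10⁻⁶ = 1229.01 K.
Then I = σT⁴ = 5.670×10⁻⁸×(1229.01)⁴ = 1.29×10⁵ W/m².

I ≈ 1.29×10⁵ W/m²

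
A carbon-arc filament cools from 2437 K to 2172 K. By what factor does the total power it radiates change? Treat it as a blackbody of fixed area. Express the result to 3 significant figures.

P₂/P₁ ≈ 0.631

P ∝ T⁴, so P₂/P₁ = (T₂/T₁)⁴ = (2172/2437)⁴ = (0.891260)⁴ = 0.631.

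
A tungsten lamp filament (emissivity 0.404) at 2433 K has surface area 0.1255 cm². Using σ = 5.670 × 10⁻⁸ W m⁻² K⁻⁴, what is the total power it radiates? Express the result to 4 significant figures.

Area A = 0.1255 cm² = 1.255×10⁻⁵ m².
P = εσAT⁴ = 0.404 × 5.670×10⁻⁸ × 1.255×10⁻⁵ × (2433)⁴ = 10.07 W.

P ≈ 10.07 W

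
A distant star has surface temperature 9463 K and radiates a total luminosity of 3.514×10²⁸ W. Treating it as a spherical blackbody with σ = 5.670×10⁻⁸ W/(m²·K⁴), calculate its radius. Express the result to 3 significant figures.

L = 4πR²σT⁴ ⇒ R = √(L/(4πσT⁴)).
σT⁴ = 4.54672×10⁸ W/m², so R = √(3.514×10²⁸/(4π×4.54672×10⁸)) = 2.48×10⁹ m.

R ≈ 2.48×10⁹ m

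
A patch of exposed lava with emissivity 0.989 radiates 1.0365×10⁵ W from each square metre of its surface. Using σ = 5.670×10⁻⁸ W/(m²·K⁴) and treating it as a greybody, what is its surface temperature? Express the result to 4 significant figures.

T ≈ 1166 K

I = εσT⁴, so T = (I/εσ)^(1/4) = (1.0365×10⁵/(0.989×5.670×10⁻⁸))^(1/4) = 1166 K.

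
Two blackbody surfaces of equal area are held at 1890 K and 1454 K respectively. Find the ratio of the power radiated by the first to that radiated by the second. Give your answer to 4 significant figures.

P₁/P₂ ≈ 2.855

With equal areas, P₁/P₂ = (T₁/T₂)⁴ = (1890/1454)⁴ = 2.855.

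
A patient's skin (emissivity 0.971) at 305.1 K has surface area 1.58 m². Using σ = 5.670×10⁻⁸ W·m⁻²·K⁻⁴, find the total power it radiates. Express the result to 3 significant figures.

Area A = 1.58 m².
P = εσAT⁴ = 0.971 × 5.670×10⁻⁸ × 1.58 × (305.1)⁴ = 754 W.

P ≈ 754 W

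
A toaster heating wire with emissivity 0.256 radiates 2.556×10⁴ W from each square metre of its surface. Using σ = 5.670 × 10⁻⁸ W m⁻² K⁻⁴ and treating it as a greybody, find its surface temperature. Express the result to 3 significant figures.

I = εσT⁴, so T = (I/εσ)^(1/4) = (2.556×10⁴/(0.256×5.670×10⁻⁸))^(1/4) = 1.15×10³ K.

T ≈ 1.15×10³ K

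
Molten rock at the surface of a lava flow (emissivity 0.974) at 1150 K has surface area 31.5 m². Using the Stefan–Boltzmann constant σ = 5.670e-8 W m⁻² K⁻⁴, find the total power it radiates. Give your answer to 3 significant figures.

P ≈ 3.04×10⁶ W

Area A = 31.5 m².
P = εσAT⁴ = 0.974 × 5.670×10⁻⁸ × 31.5 × (1150)⁴ = 3.04×10⁶ W.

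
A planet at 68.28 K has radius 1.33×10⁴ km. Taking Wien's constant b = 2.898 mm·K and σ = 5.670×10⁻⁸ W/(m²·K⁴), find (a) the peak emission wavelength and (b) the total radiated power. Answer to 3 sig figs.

λ_max ≈ 42.4 μm; P ≈ 2.74×10¹⁵ W

(a) λ_max = b/T = 2.898×10⁻³/68.28 = 4.244×10⁻⁵ m = 42.4 μm.
Surface area A = 4πR² = 4π(1.33×10⁷ m)² = 2.22287×10¹⁵ m².
(b) P = σAT⁴ = 5.670×10⁻⁸×2.22287×10¹⁵×(68.28)⁴ = 2.74×10¹⁵ W.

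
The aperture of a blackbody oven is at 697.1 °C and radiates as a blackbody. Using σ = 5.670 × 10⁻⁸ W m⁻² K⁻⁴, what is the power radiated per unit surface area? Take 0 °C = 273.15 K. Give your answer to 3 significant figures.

I ≈ 5.02×10⁴ W/m²

T = 697.1 °C + 273.15 = 970.25 K.
Stefan–Boltzmann: I = σT⁴ = 5.670×10⁻⁸ × (970.25)⁴ = 5.02×10⁴ W/m².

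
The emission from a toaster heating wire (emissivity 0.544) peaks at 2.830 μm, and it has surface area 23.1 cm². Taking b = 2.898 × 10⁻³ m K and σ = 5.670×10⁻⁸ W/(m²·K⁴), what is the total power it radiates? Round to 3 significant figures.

Wien's law: T = b/λ_max = 2.898×10⁻³/2.830×10⁻⁶ = 1024.03 K.
Area A = 23.1 cm² = 2.31×10⁻³ m².
Then P = εσAT⁴ = 0.544×5.670×10⁻⁸×2.31×10⁻³×(1024.03)⁴ = 78.4 W.

P ≈ 78.4 W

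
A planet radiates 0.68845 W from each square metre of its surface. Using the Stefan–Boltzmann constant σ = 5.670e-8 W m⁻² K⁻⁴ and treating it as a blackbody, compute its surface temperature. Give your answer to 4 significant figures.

I = σT⁴, so T = (I/σ)^(1/4) = (0.68845/(5.670×10⁻⁸))^(1/4) = 59.03 K.

T ≈ 59.03 K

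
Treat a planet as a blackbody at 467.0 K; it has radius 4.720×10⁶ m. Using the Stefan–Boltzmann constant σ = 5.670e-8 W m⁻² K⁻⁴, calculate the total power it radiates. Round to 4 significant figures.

Surface area A = 4πR² = 4π(4.720×10⁶ m)² = 2.79959×10¹⁴ m².
P = σAT⁴ = 5.670×10⁻⁸ × 2.79959×10¹⁴ × (467.0)⁴ = 7.550×10¹⁷ W.

P ≈ 7.550×10¹⁷ W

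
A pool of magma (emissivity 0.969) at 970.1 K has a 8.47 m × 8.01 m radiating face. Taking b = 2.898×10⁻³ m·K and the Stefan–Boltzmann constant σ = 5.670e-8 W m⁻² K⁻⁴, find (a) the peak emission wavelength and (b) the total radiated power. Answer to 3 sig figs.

λ_max ≈ 2.99 μm; P ≈ 3.30×10⁶ W

(a) λ_max = b/T = 2.898×10⁻³/970.1 = 2.987×10⁻⁶ m = 2.99 μm.
Area A = 8.47 × 8.01 = 67.8447 m².
(b) P = εσAT⁴ = 0.969×5.670×10⁻⁸×67.8447×(970.1)⁴ = 3.30×10⁶ W.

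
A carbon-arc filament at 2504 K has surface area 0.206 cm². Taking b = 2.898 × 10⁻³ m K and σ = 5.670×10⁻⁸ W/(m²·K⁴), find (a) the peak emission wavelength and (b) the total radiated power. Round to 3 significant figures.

λ_max ≈ 1.16×10³ nm; P ≈ 45.9 W

(a) λ_max = b/T = 2.898×10⁻³/2504 = 1.157×10⁻⁶ m = 1.16×10³ nm.
Area A = 0.206 cm² = 2.06×10⁻⁵ m².
(b) P = σAT⁴ = 5.670×10⁻⁸×2.06×10⁻⁵×(2504)⁴ = 45.9 W.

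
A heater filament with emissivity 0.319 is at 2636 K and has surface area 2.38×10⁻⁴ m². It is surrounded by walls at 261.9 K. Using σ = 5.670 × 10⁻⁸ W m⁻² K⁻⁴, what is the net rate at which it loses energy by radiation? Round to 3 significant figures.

Area A = 2.38×10⁻⁴ m².
Net radiated power P_net = εσA(T⁴ − T₀⁴) = 0.319×5.670×10⁻⁸×2.38×10⁻⁴×(2636⁴ − 261.9⁴).
T⁴ − T₀⁴ = 4.82816×10¹³ − 4.70481×10⁹ = 4.82769×10¹³ K⁴, so P_net = 208 W.

Net loss ≈ 208 W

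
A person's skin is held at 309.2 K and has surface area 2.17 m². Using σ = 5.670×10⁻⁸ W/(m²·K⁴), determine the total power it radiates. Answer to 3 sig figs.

P ≈ 1.12×10³ W

Area A = 2.17 m².
P = σAT⁴ = 5.670×10⁻⁸ × 2.17 × (309.2)⁴ = 1.12×10³ W.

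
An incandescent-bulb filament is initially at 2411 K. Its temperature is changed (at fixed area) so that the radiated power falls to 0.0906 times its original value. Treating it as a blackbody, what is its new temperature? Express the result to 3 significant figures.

T₂ ≈ 1.32×10³ K

P ∝ T⁴, so T₂/T₁ = (P₂/P₁)^(1/4) = (0.0906)^(1/4) = 0.548633.
T₂ = 2411 × 0.548633 = 1.32×10³ K.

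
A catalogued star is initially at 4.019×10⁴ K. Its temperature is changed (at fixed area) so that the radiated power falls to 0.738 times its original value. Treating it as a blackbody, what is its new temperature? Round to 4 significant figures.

T₂ ≈ 3.725×10⁴ K

P ∝ T⁴, so T₂/T₁ = (P₂/P₁)^(1/4) = (0.738)^(1/4) = 0.926860.
T₂ = 4.019×10⁴ × 0.926860 = 3.725×10⁴ K.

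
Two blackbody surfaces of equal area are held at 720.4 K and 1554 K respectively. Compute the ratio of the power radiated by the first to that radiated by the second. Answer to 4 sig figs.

With equal areas, P₁/P₂ = (T₁/T₂)⁴ = (720.4/1554)⁴ = 0.04618.

P₁/P₂ ≈ 0.04618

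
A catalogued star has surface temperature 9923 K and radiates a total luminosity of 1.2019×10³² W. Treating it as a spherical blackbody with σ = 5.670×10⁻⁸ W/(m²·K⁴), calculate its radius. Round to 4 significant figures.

L = 4πR²σT⁴ ⇒ R = √(L/(4πσT⁴)).
σT⁴ = 5.49737×10⁸ W/m², so R = √(1.2019×10³²/(4π×5.49737×10⁸)) = 1.319×10¹¹ m.

R ≈ 1.319×10¹¹ m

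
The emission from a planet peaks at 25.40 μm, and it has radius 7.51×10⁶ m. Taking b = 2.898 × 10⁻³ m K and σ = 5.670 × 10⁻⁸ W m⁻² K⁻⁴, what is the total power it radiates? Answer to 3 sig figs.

Wien's law: T = b/λ_max = 2.898×10⁻³/2.540×10⁻⁵ = 114.094 K.
Surface area A = 4πR² = 4π(7.51×10⁶ m)² = 7.08745×10¹⁴ m².
Then P = σAT⁴ = 5.670×10⁻⁸×7.08745×10¹⁴×(114.094)⁴ = 6.81×10¹⁵ W.

P ≈ 6.81×10¹⁵ W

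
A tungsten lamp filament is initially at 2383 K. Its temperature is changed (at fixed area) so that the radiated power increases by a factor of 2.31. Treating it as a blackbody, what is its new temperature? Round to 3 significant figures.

P ∝ T⁴, so T₂/T₁ = (P₂/P₁)^(1/4) = (2.31)^(1/4) = 1.23283.
T₂ = 2383 × 1.23283 = 2.94×10³ K.

T₂ ≈ 2.94×10³ K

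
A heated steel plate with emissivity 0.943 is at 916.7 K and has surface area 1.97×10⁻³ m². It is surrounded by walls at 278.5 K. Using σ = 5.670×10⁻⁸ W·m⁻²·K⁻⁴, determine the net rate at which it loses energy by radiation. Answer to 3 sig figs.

Net loss ≈ 73.7 W

Area A = 1.97×10⁻³ m².
Net radiated power P_net = εσA(T⁴ − T₀⁴) = 0.943×5.670×10⁻⁸×1.97×10⁻³×(916.7⁴ − 278.5⁴).
T⁴ − T₀⁴ = 7.06169×10¹¹ − 6.01590×10⁹ = 7.00153×10¹¹ K⁴, so P_net = 73.7 W.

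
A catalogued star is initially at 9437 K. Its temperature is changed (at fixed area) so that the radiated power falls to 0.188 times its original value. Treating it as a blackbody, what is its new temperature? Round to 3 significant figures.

T₂ ≈ 6.21×10³ K

P ∝ T⁴, so T₂/T₁ = (P₂/P₁)^(1/4) = (0.188)^(1/4) = 0.658475.
T₂ = 9437 × 0.658475 = 6.21×10³ K.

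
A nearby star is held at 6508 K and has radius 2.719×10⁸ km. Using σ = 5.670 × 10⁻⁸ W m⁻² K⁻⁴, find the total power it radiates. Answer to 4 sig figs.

Surface area A = 4πR² = 4π(2.719×10¹¹ m)² = 9.29027×10²³ m².
P = σAT⁴ = 5.670×10⁻⁸ × 9.29027×10²³ × (6508)⁴ = 9.449×10³¹ W.

P ≈ 9.449×10³¹ W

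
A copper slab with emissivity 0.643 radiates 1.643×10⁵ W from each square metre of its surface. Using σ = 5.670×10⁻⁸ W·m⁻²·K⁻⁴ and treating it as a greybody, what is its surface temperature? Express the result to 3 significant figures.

T ≈ 1.46×10³ K

I = εσT⁴, so T = (I/εσ)^(1/4) = (1.643×10⁵/(0.643×5.670×10⁻⁸))^(1/4) = 1.46×10³ K.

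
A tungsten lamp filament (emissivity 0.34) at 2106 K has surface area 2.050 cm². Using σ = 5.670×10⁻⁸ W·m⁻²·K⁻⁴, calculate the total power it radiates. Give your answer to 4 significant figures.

P ≈ 77.74 W

Area A = 2.050 cm² = 2.050×10⁻⁴ m².
P = εσAT⁴ = 0.34 × 5.670×10⁻⁸ × 2.050×10⁻⁴ × (2106)⁴ = 77.74 W.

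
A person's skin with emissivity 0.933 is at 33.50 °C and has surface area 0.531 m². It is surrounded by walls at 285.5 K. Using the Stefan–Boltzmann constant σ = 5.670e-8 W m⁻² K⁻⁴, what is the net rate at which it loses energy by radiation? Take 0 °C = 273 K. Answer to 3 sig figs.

Net loss ≈ 61.3 W

T = 33.50 °C + 273 = 306.50 K.
Area A = 0.531 m².
Net radiated power P_net = εσA(T⁴ − T₀⁴) = 0.933×5.670×10⁻⁸×0.531×(306.50⁴ − 285.5⁴).
T⁴ − T₀⁴ = 8.82515×10⁹ − 6.64392×10⁹ = 2.18123×10⁹ K⁴, so P_net = 61.3 W.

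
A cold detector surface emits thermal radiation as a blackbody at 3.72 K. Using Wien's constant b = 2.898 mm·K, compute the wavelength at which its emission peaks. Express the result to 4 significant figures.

Wien's displacement law: λ_max = b/T = (2.898×10⁻³ m·K)/(3.72 K) = 7.7903×10⁻⁴ m.
That is 0.7790 mm, in the infrared range.

λ_max ≈ 0.7790 mm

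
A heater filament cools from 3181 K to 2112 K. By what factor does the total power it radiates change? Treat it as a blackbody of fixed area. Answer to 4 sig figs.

P₂/P₁ ≈ 0.1943

P ∝ T⁴, so P₂/P₁ = (T₂/T₁)⁴ = (2112/3181)⁴ = (0.663942)⁴ = 0.1943.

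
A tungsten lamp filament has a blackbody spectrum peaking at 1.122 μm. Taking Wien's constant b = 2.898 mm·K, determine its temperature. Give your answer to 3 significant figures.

Wien's law gives T = b/λ_max = (2.898×10⁻³ m·K)/(1.122×10⁻⁶ m) = 2.58×10³ K.

T ≈ 2.58×10³ K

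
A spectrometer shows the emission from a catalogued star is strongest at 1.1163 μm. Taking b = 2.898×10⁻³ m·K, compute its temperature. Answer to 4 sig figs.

T ≈ 2596 K

Wien's law gives T = b/λ_max = (2.898×10⁻³ m·K)/(1.1163×10⁻⁶ m) = 2596 K.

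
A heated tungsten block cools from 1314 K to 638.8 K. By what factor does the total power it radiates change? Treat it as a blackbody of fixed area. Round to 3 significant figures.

P ∝ T⁴, so P₂/P₁ = (T₂/T₁)⁴ = (638.8/1314)⁴ = (0.486149)⁴ = 0.0559.

P₂/P₁ ≈ 0.0559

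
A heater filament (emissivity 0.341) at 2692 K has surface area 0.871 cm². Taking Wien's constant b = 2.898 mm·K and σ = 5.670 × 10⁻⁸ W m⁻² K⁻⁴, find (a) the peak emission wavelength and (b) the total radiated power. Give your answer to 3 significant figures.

(a) λ_max = b/T = 2.898×10⁻³/2692 = 1.077×10⁻⁶ m = 1.08 μm.
Area A = 0.871 cm² = 8.71×10⁻⁵ m².
(b) P = εσAT⁴ = 0.341×5.670×10⁻⁸×8.71×10⁻⁵×(2692)⁴ = 88.4 W.

λ_max ≈ 1.08 μm; P ≈ 88.4 W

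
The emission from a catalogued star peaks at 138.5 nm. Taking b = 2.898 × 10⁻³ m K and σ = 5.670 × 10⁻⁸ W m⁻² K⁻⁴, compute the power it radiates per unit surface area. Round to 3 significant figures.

I ≈ 1.09×10¹⁰ W/m²

Wien's law: T = b/λ_max = 2.898×10⁻³/1.385×10⁻⁷ = 20924.2 K.
Then I = σT⁴ = 5.670×10⁻⁸×(20924.2)⁴ = 1.09×10¹⁰ W/m².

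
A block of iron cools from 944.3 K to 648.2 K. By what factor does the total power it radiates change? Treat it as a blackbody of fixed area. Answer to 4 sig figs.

P ∝ T⁴, so P₂/P₁ = (T₂/T₁)⁴ = (648.2/944.3)⁴ = (0.686434)⁴ = 0.2220.

P₂/P₁ ≈ 0.2220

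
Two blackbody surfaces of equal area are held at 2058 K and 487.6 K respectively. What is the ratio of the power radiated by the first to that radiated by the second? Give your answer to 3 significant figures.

With equal areas, P₁/P₂ = (T₁/T₂)⁴ = (2058/487.6)⁴ = 317.

P₁/P₂ ≈ 317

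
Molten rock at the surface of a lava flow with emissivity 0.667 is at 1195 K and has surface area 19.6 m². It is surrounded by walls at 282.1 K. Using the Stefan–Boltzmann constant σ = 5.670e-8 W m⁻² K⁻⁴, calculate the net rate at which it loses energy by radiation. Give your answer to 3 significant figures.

Area A = 19.6 m².
Net radiated power P_net = εσA(T⁴ − T₀⁴) = 0.667×5.670×10⁻⁸×19.6×(1195⁴ − 282.1⁴).
T⁴ − T₀⁴ = 2.03926×10¹² − 6.33304×10⁹ = 2.03293×10¹² K⁴, so P_net = 1.51×10⁶ W.

Net loss ≈ 1.51×10⁶ W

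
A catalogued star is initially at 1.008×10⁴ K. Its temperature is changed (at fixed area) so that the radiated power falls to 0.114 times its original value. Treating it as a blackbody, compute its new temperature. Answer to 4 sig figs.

T₂ ≈ 5857 K

P ∝ T⁴, so T₂/T₁ = (P₂/P₁)^(1/4) = (0.114)^(1/4) = 0.581067.
T₂ = 1.008×10⁴ × 0.581067 = 5857 K.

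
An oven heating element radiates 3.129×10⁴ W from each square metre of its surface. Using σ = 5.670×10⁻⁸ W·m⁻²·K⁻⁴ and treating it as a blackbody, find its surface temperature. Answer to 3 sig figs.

I = σT⁴, so T = (I/σ)^(1/4) = (3.129×10⁴/(5.670×10⁻⁸))^(1/4) = 862 K.

T ≈ 862 K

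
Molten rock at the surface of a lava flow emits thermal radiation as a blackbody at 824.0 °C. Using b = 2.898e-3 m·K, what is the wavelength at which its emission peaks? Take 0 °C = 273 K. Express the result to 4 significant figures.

λ_max ≈ 2.642 μm

T = 824.0 °C + 273 = 1097.0 K.
Wien's displacement law: λ_max = b/T = (2.898×10⁻³ m·K)/(1097.0 K) = 2.6418×10⁻⁶ m.
That is 2.642 μm, in the infrared range.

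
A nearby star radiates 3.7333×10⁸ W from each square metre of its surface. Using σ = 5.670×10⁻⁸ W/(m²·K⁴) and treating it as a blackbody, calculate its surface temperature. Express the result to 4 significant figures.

T ≈ 9008 K

I = σT⁴, so T = (I/σ)^(1/4) = (3.7333×10⁸/(5.670×10⁻⁸))^(1/4) = 9008 K.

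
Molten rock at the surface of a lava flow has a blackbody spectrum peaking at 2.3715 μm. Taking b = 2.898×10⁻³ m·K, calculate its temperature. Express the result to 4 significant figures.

Wien's law gives T = b/λ_max = (2.898×10⁻³ m·K)/(2.3715×10⁻⁶ m) = 1222 K.

T ≈ 1222 K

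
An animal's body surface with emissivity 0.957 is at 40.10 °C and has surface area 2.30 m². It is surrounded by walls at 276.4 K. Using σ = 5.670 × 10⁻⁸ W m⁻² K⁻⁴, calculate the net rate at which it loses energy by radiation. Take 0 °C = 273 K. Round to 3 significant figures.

T = 40.10 °C + 273 = 313.10 K.
Area A = 2.30 m².
Net radiated power P_net = εσA(T⁴ − T₀⁴) = 0.957×5.670×10⁻⁸×2.30×(313.10⁴ − 276.4⁴).
T⁴ − T₀⁴ = 9.61020×10⁹ − 5.83650×10⁹ = 3.77370×10⁹ K⁴, so P_net = 471 W.

Net loss ≈ 471 W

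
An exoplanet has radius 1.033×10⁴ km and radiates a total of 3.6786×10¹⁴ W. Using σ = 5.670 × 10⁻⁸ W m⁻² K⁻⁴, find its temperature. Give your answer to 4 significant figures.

Surface area A = 4πR² = 4π(1.033×10⁷ m)² = 1.34094×10¹⁵ m².
P = σAT⁴ ⇒ T = (P/(σA))^(1/4) = (3.6786×10¹⁴/(5.670×10⁻⁸×1.34094×10¹⁵))^(1/4) = 46.90 K.

T ≈ 46.90 K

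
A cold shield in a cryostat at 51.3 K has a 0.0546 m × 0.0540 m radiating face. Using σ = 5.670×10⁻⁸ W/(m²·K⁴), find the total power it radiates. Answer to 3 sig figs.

Area A = 0.0546 × 0.0540 = 2.9484×10⁻³ m².
P = σAT⁴ = 5.670×10⁻⁸ × 2.9484×10⁻³ × (51.3)⁴ = 1.16×10⁻³ W.

P ≈ 1.16×10⁻³ W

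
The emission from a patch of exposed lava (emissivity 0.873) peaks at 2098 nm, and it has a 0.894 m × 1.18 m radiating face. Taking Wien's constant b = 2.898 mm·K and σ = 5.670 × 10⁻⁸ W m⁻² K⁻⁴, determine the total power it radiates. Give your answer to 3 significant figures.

P ≈ 1.90×10⁵ W

Wien's law: T = b/λ_max = 2.898×10⁻³/2.098×10⁻⁶ = 1381.32 K.
Area A = 0.894 × 1.18 = 1.05492 m².
Then P = εσAT⁴ = 0.873×5.670×10⁻⁸×1.05492×(1381.32)⁴ = 1.90×10⁵ W.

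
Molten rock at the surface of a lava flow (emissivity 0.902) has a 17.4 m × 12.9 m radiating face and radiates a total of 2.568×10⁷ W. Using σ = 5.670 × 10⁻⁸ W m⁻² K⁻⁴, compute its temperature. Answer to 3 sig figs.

T ≈ 1.22×10³ K

Area A = 17.4 × 12.9 = 224.46 m².
P = εσAT⁴ ⇒ T = (P/(εσA))^(1/4) = (2.568×10⁷/(0.902×5.670×10⁻⁸×224.46))^(1/4) = 1.22×10³ K.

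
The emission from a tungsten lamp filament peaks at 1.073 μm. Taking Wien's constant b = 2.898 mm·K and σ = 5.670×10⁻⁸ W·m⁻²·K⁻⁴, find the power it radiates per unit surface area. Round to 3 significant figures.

Wien's law: T = b/λ_max = 2.898×10⁻³/1.073×10⁻⁶ = 2700.84 K.
Then I = σT⁴ = 5.670×10⁻⁸×(2700.84)⁴ = 3.02×10⁶ W/m².

I ≈ 3.02×10⁶ W/m²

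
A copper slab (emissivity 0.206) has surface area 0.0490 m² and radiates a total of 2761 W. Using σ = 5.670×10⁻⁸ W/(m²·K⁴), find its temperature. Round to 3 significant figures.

Area A = 0.0490 m².
P = εσAT⁴ ⇒ T = (P/(εσA))^(1/4) = (2761/(0.206×5.670×10⁻⁸×0.0490))^(1/4) = 1.48×10³ K.

T ≈ 1.48×10³ K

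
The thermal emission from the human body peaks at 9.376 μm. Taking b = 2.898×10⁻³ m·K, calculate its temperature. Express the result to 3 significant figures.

Wien's law gives T = b/λ_max = (2.898×10⁻³ m·K)/(9.376×10⁻⁶ m) = 309 K.

T ≈ 309 K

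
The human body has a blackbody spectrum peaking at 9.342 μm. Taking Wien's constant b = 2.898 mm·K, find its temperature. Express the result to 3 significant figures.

T ≈ 310 K

Wien's law gives T = b/λ_max = (2.898×10⁻³ m·K)/(9.342×10⁻⁶ m) = 310 K.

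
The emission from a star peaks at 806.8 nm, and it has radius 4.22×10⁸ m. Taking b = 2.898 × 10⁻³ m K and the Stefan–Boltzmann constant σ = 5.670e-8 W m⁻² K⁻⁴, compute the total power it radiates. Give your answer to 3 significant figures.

P ≈ 2.11×10²⁵ W

Wien's law: T = b/λ_max = 2.898×10⁻³/8.068×10⁻⁷ = 3591.97 K.
Surface area A = 4πR² = 4π(4.22×10⁸ m)² = 2.23787×10¹⁸ m².
Then P = σAT⁴ = 5.670×10⁻⁸×2.23787×10¹⁸×(3591.97)⁴ = 2.11×10²⁵ W.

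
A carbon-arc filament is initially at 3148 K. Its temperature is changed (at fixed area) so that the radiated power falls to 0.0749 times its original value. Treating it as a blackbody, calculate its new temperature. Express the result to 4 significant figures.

T₂ ≈ 1647 K

P ∝ T⁴, so T₂/T₁ = (P₂/P₁)^(1/4) = (0.0749)^(1/4) = 0.523143.
T₂ = 3148 × 0.523143 = 1647 K.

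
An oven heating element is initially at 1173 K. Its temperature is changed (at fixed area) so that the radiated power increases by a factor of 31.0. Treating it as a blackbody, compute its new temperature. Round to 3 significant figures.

T₂ ≈ 2.77×10³ K

P ∝ T⁴, so T₂/T₁ = (P₂/P₁)^(1/4) = (31.0)^(1/4) = 2.35961.
T₂ = 1173 × 2.35961 = 2.77×10³ K.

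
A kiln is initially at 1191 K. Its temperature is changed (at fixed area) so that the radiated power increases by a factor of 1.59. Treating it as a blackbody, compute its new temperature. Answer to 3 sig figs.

P ∝ T⁴, so T₂/T₁ = (P₂/P₁)^(1/4) = (1.59)^(1/4) = 1.12292.
T₂ = 1191 × 1.12292 = 1.34×10³ K.

T₂ ≈ 1.34×10³ K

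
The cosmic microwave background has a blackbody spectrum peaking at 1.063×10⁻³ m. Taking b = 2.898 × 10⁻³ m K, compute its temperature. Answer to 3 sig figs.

T ≈ 2.73 K

Wien's law gives T = b/λ_max = (2.898×10⁻³ m·K)/(1.063×10⁻³ m) = 2.73 K.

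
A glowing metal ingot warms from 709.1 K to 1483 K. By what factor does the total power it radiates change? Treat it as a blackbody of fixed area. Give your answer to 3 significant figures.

P₂/P₁ ≈ 19.1

P ∝ T⁴, so P₂/P₁ = (T₂/T₁)⁴ = (1483/709.1)⁴ = (2.09138)⁴ = 19.1.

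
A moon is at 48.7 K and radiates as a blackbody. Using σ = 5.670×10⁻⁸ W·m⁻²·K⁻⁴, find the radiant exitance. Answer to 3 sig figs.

Stefan–Boltzmann: I = σT⁴ = 5.670×10⁻⁸ × (48.7)⁴ = 0.319 W/m².

I ≈ 0.319 W/m²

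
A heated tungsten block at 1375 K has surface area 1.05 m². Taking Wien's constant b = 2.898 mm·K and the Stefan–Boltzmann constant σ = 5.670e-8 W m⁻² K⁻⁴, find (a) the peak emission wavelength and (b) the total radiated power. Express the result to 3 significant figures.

λ_max ≈ 2.11×10³ nm; P ≈ 2.13×10⁵ W

(a) λ_max = b/T = 2.898×10⁻³/1375 = 2.108×10⁻⁶ m = 2.11×10³ nm.
Area A = 1.05 m².
(b) P = σAT⁴ = 5.670×10⁻⁸×1.05×(1375)⁴ = 2.13×10⁵ W.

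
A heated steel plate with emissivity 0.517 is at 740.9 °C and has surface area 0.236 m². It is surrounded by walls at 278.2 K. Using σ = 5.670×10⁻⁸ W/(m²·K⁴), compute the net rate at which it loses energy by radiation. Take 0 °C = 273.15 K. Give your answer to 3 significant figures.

T = 740.9 °C + 273.15 = 1014.05 K.
Area A = 0.236 m².
Net radiated power P_net = εσA(T⁴ − T₀⁴) = 0.517×5.670×10⁻⁸×0.236×(1014.05⁴ − 278.2⁴).
T⁴ − T₀⁴ = 1.05740×10¹² − 5.99002×10⁹ = 1.05141×10¹² K⁴, so P_net = 7.27×10³ W.

Net loss ≈ 7.27×10³ W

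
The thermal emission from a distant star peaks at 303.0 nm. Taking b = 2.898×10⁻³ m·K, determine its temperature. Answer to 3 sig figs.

Wien's law gives T = b/λ_max = (2.898×10⁻³ m·K)/(3.030×10⁻⁷ m) = 9.56×10³ K.

T ≈ 9.56×10³ K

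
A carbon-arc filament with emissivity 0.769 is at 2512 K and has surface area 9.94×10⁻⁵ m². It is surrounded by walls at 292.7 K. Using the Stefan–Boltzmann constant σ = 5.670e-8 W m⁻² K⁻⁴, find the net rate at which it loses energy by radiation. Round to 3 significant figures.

Area A = 9.94×10⁻⁵ m².
Net radiated power P_net = εσA(T⁴ − T₀⁴) = 0.769×5.670×10⁻⁸×9.94×10⁻⁵×(2512⁴ − 292.7⁴).
T⁴ − T₀⁴ = 3.98179×10¹³ − 7.33991×10⁹ = 3.98106×10¹³ K⁴, so P_net = 173 W.

Net loss ≈ 173 W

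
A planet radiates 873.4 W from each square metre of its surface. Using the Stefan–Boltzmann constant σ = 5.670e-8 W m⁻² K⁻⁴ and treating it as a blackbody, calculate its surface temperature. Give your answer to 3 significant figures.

I = σT⁴, so T = (I/σ)^(1/4) = (873.4/(5.670×10⁻⁸))^(1/4) = 352 K.

T ≈ 352 K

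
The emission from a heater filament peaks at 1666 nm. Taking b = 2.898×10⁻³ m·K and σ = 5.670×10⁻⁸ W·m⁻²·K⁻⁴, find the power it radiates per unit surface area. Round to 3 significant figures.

I ≈ 5.19×10⁵ W/m²

Wien's law: T = b/λ_max = 2.898×10⁻³/1.666×10⁻⁶ = 1739.50 K.
Then I = σT⁴ = 5.670×10⁻⁸×(1739.50)⁴ = 5.19×10⁵ W/m².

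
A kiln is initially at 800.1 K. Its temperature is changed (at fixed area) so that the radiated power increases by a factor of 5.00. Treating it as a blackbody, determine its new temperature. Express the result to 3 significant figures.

T₂ ≈ 1.20×10³ K

P ∝ T⁴, so T₂/T₁ = (P₂/P₁)^(1/4) = (5.00)^(1/4) = 1.49535.
T₂ = 800.1 × 1.49535 = 1.20×10³ K.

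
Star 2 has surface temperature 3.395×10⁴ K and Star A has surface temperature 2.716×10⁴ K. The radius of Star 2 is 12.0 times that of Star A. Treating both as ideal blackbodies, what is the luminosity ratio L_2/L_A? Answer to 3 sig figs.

L ∝ R²T⁴, so L_2/L_A = (R_2/R_A)²(T_2/T_A)⁴ = (12.0)² × (3.395×10⁴/2.716×10⁴)⁴ = 144 × 2.44141 = 352.

L_2/L_A ≈ 352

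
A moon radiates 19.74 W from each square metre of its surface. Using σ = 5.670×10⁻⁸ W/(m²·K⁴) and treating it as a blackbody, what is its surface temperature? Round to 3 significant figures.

T ≈ 137 K

I = σT⁴, so T = (I/σ)^(1/4) = (19.74/(5.670×10⁻⁸))^(1/4) = 137 K.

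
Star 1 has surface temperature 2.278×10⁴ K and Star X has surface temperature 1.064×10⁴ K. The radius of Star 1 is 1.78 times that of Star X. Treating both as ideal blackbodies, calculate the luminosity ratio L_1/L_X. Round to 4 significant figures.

L_1/L_X ≈ 66.57

L ∝ R²T⁴, so L_1/L_X = (R_1/R_X)²(T_1/T_X)⁴ = (1.78)² × (2.278×10⁴/1.064×10⁴)⁴ = 3.1684 × 21.0111 = 66.57.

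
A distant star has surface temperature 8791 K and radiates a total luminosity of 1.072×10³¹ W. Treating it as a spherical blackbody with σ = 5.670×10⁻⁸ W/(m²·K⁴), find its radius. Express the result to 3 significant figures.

R ≈ 5.02×10¹⁰ m

L = 4πR²σT⁴ ⇒ R = √(L/(4πσT⁴)).
σT⁴ = 3.38638×10⁸ W/m², so R = √(1.072×10³¹/(4π×3.38638×10⁸)) = 5.02×10¹⁰ m.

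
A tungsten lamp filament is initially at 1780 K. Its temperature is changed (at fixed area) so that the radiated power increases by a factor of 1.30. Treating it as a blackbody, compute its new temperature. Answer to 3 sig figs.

T₂ ≈ 1.90×10³ K

P ∝ T⁴, so T₂/T₁ = (P₂/P₁)^(1/4) = (1.30)^(1/4) = 1.06779.
T₂ = 1780 × 1.06779 = 1.90×10³ K.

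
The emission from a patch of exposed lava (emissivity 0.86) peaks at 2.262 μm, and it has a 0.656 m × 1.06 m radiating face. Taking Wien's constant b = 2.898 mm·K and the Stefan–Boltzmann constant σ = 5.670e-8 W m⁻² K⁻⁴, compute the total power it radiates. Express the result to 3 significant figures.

P ≈ 9.14×10⁴ W

Wien's law: T = b/λ_max = 2.898×10⁻³/2.262×10⁻⁶ = 1281.17 K.
Area A = 0.656 × 1.06 = 0.69536 m².
Then P = εσAT⁴ = 0.86×5.670×10⁻⁸×0.69536×(1281.17)⁴ = 9.14×10⁴ W.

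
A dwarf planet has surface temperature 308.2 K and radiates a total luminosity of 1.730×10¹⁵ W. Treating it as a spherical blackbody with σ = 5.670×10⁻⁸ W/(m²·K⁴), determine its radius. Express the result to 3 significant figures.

R ≈ 5.19×10⁵ m

L = 4πR²σT⁴ ⇒ R = √(L/(4πσT⁴)).
σT⁴ = 511.580 W/m², so R = √(1.730×10¹⁵/(4π×511.580)) = 5.19×10⁵ m.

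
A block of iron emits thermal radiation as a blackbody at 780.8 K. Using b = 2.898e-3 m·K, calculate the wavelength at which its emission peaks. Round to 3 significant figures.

Wien's displacement law: λ_max = b/T = (2.898×10⁻³ m·K)/(780.8 K) = 3.712×10⁻⁶ m.
That is 3.71 μm, in the infrared range.

λ_max ≈ 3.71 μm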